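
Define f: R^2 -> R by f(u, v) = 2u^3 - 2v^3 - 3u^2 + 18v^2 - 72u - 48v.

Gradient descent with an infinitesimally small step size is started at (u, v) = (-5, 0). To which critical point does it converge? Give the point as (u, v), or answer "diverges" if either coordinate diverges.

diverges

f is separable, so gradient descent decouples: u follows -∂f/∂u, v follows -∂f/∂v.
∂f/∂u = 6(u - 4)(u + 3); at u=-5 this is 108, so u decreases.
∂f/∂v = -6(v - 4)(v - 2); at v=0 this is -48, so v increases.
The u-coordinate has no critical point in that direction and runs off to infinity.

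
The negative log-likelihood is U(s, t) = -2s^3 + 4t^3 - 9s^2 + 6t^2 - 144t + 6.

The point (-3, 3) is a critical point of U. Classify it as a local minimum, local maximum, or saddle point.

local minimum

The mixed partial ∂²U/∂s∂t is 0, so the Hessian at any point is diag(U_ss, U_tt) = diag(-6(2s + 3), 12(2t + 1)).
At (-3, 3): H = diag(18, 84).
Both eigenvalues are positive, so H is positive definite: a local minimum.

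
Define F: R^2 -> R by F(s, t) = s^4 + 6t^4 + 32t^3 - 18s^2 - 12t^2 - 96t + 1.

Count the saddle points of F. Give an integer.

F separates as a function of s plus a function of t, so ∇F=0 decouples.
∂F/∂s = 4s(s - 3)(s + 3) = 0 at s ∈ {-3, 0, 3}; ∂F/∂t = 24(t - 1)(t + 1)(t + 4) = 0 at t ∈ {-4, -1, 1}.
The Hessian is diagonal: diag(F_ss, F_tt). Second derivatives: F_ss(-3)=72, F_ss(0)=-36, F_ss(3)=72; F_tt(-4)=360, F_tt(-1)=-144, F_tt(1)=240.
Saddle points occur where the two diagonal entries have opposite signs: (-3, -1), (0, -4), (0, 1), (3, -1). Count: 4.

4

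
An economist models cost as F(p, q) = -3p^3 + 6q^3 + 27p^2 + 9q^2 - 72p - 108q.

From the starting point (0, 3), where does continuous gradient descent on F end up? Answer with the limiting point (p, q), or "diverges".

F is separable, so gradient descent decouples: p follows -∂F/∂p, q follows -∂F/∂q.
∂F/∂p = -9(p - 4)(p - 2); at p=0 this is -72, so p increases.
∂F/∂q = 18(q - 2)(q + 3); at q=3 this is 108, so q decreases.
p converges to its nearest critical value 2 (a local min of the p-part); q converges to 2. The iterate converges to (2, 2).

(2, 2)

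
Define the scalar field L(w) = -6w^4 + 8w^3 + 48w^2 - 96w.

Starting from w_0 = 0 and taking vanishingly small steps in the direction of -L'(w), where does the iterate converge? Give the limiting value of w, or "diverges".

1

L'(w) = -24(w - 2)(w - 1)(w + 2), so L'(0) = -96.
Gradient descent moves in the -L' direction, i.e. w is increasing.
The nearest critical point in that direction is w = 1, where L'' = 72 > 0 (a local minimum). The iterate converges there.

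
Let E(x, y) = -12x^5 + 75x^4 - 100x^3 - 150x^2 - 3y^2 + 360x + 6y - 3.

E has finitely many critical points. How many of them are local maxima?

E separates as a function of x plus a function of y, so ∇E=0 decouples.
∂E/∂x = -60(x - 3)(x - 2)(x - 1)(x + 1) = 0 at x ∈ {-1, 1, 2, 3}; ∂E/∂y = -6(y - 1) = 0 at y ∈ {1}.
The Hessian is diagonal: diag(E_xx, E_yy). Second derivatives: E_xx(-1)=1440, E_xx(1)=-240, E_xx(2)=180, E_xx(3)=-480; E_yy(1)=-6.
Local maxima occur where both diagonal entries negative: (1, 1), (3, 1). Count: 2.

2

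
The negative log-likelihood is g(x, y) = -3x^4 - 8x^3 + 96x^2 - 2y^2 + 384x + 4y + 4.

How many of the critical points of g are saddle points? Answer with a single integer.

1

g separates as a function of x plus a function of y, so ∇g=0 decouples.
∂g/∂x = -12(x - 4)(x + 2)(x + 4) = 0 at x ∈ {-4, -2, 4}; ∂g/∂y = -4(y - 1) = 0 at y ∈ {1}.
The Hessian is diagonal: diag(g_xx, g_yy). Second derivatives: g_xx(-4)=-192, g_xx(-2)=144, g_xx(4)=-576; g_yy(1)=-4.
Saddle points occur where the two diagonal entries have opposite signs: (-2, 1). Count: 1.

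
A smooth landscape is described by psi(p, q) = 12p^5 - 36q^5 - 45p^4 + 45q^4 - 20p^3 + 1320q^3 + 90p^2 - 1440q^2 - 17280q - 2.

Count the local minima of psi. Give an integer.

4

psi separates as a function of p plus a function of q, so ∇psi=0 decouples.
∂psi/∂p = 60p(p - 3)(p - 1)(p + 1) = 0 at p ∈ {-1, 0, 1, 3}; ∂psi/∂q = -180(q - 4)(q - 3)(q + 2)(q + 4) = 0 at q ∈ {-4, -2, 3, 4}.
The Hessian is diagonal: diag(psi_pp, psi_qq). Second derivatives: psi_pp(-1)=-480, psi_pp(0)=180, psi_pp(1)=-240, psi_pp(3)=1440; psi_qq(-4)=20160, psi_qq(-2)=-10800, psi_qq(3)=6300, psi_qq(4)=-8640.
Local minima occur where both diagonal entries positive: (0, -4), (0, 3), (3, -4), (3, 3). Count: 4.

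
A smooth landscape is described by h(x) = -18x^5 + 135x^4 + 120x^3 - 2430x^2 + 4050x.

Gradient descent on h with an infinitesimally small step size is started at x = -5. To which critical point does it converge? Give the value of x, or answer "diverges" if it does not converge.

h'(x) = -90(x - 5)(x - 3)(x - 1)(x + 3), so h'(-5) = -86400.
Gradient descent moves in the -h' direction, i.e. x is increasing.
The nearest critical point in that direction is x = -3, where h'' = 17280 > 0 (a local minimum). The iterate converges there.

-3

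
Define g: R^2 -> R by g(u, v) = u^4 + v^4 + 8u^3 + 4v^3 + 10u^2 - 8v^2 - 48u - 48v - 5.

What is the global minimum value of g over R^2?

-114

g(u,v) separates as P(u) + Q(v) − 5, so its minimum is min P + min Q − 5.
P'(u) = 4(u - 1)(u + 3)(u + 4) vanishes at u ∈ {-4, -3, 1}; Q'(v) = 4(v - 2)(v + 2)(v + 3) vanishes at v ∈ {-3, -2, 2}.
Local minima of P (where P''>0): P(-4)=96, P(1)=-29. Local minima of Q: Q(-3)=45, Q(2)=-80.
So the global minimum of g is P(1) + Q(2) − 5 = -29 − 80 − 5 = -114, attained at (1, 2).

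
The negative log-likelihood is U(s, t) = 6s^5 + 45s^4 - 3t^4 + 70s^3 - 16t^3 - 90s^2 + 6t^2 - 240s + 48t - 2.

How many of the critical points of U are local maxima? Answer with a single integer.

4

U separates as a function of s plus a function of t, so ∇U=0 decouples.
∂U/∂s = 30(s - 1)(s + 1)(s + 2)(s + 4) = 0 at s ∈ {-4, -2, -1, 1}; ∂U/∂t = -12(t - 1)(t + 1)(t + 4) = 0 at t ∈ {-4, -1, 1}.
The Hessian is diagonal: diag(U_ss, U_tt). Second derivatives: U_ss(-4)=-900, U_ss(-2)=180, U_ss(-1)=-180, U_ss(1)=900; U_tt(-4)=-180, U_tt(-1)=72, U_tt(1)=-120.
Local maxima occur where both diagonal entries negative: (-4, -4), (-4, 1), (-1, -4), (-1, 1). Count: 4.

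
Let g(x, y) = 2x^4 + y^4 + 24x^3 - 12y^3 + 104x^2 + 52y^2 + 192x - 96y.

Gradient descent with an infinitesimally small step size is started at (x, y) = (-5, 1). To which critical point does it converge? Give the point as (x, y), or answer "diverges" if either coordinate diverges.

g is separable, so gradient descent decouples: x follows -∂g/∂x, y follows -∂g/∂y.
∂g/∂x = 8(x + 2)(x + 3)(x + 4); at x=-5 this is -48, so x increases.
∂g/∂y = 4(y - 4)(y - 3)(y - 2); at y=1 this is -24, so y increases.
x converges to its nearest critical value -4 (a local min of the x-part); y converges to 2. The iterate converges to (-4, 2).

(-4, 2)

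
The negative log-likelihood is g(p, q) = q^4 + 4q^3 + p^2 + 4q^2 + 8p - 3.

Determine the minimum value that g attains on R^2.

g(p,q) separates as A(p) + B(q) − 3, so its minimum is min A + min B − 3.
A'(p) = 2p + 8 vanishes at p ∈ {-4}; B'(q) = 4q(q + 1)(q + 2) vanishes at q ∈ {-2, -1, 0}.
Local minima of A (where A''>0): A(-4)=-16. Local minima of B: B(-2)=0, B(0)=0.
So the global minimum of g is A(-4) + B(-2) − 3 = -16 + 0 − 3 = -19, attained at (-4, -2).

-19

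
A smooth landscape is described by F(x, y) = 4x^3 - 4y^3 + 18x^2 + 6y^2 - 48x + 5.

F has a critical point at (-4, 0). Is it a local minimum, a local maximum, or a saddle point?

saddle point

The mixed partial ∂²F/∂x∂y is 0, so the Hessian at any point is diag(F_xx, F_yy) = diag(12(2x + 3), 12(-2y + 1)).
At (-4, 0): H = diag(-60, 12).
The eigenvalues have opposite signs, so H is indefinite: a saddle point.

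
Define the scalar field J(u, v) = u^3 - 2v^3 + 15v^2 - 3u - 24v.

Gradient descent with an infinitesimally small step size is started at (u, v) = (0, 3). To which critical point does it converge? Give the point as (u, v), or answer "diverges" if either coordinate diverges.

J is separable, so gradient descent decouples: u follows -∂J/∂u, v follows -∂J/∂v.
∂J/∂u = 3(u - 1)(u + 1); at u=0 this is -3, so u increases.
∂J/∂v = -6(v - 4)(v - 1); at v=3 this is 12, so v decreases.
u converges to its nearest critical value 1 (a local min of the u-part); v converges to 1. The iterate converges to (1, 1).

(1, 1)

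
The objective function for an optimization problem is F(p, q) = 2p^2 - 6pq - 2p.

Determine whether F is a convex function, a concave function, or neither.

neither

F is quadratic, so its Hessian is the constant matrix H = [[4, -6], [-6, 0]].
det(H) = -36, tr(H) = 4.
det(H) < 0, so H is indefinite: neither convex nor concave.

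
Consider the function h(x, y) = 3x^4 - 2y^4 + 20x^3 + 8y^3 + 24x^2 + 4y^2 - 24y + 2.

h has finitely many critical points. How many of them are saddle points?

5

h separates as a function of x plus a function of y, so ∇h=0 decouples.
∂h/∂x = 12x(x + 1)(x + 4) = 0 at x ∈ {-4, -1, 0}; ∂h/∂y = -8(y - 3)(y - 1)(y + 1) = 0 at y ∈ {-1, 1, 3}.
The Hessian is diagonal: diag(h_xx, h_yy). Second derivatives: h_xx(-4)=144, h_xx(-1)=-36, h_xx(0)=48; h_yy(-1)=-64, h_yy(1)=32, h_yy(3)=-64.
Saddle points occur where the two diagonal entries have opposite signs: (-4, -1), (-4, 3), (-1, 1), (0, -1), (0, 3). Count: 5.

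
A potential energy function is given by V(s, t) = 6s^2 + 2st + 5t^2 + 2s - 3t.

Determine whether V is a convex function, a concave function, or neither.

V is quadratic, so its Hessian is the constant matrix H = [[12, 2], [2, 10]].
det(H) = 116, tr(H) = 22.
det(H) > 0 and tr(H) > 0, so H is positive definite everywhere: convex.

convex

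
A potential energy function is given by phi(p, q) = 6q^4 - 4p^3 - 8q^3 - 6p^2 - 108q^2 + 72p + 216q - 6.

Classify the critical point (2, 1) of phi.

local maximum

The mixed partial ∂²phi/∂p∂q is 0, so the Hessian at any point is diag(phi_pp, phi_qq) = diag(-12(2p + 1), 24(3q^2 - 2q - 9)).
At (2, 1): H = diag(-60, -192).
Both eigenvalues are negative, so H is negative definite: a local maximum.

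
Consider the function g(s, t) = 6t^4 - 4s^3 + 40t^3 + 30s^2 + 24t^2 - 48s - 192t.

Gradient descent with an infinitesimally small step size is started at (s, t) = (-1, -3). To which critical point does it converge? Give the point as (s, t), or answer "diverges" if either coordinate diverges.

(1, -4)

g is separable, so gradient descent decouples: s follows -∂g/∂s, t follows -∂g/∂t.
∂g/∂s = -12(s - 4)(s - 1); at s=-1 this is -120, so s increases.
∂g/∂t = 24(t - 1)(t + 2)(t + 4); at t=-3 this is 96, so t decreases.
s converges to its nearest critical value 1 (a local min of the s-part); t converges to -4. The iterate converges to (1, -4).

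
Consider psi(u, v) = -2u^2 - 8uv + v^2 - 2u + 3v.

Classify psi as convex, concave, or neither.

psi is quadratic, so its Hessian is the constant matrix H = [[-4, -8], [-8, 2]].
det(H) = -72, tr(H) = -2.
det(H) < 0, so H is indefinite: neither convex nor concave.

neither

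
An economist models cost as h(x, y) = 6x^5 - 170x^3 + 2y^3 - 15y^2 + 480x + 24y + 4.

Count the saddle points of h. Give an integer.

4

h separates as a function of x plus a function of y, so ∇h=0 decouples.
∂h/∂x = 30(x - 4)(x - 1)(x + 1)(x + 4) = 0 at x ∈ {-4, -1, 1, 4}; ∂h/∂y = 6(y - 4)(y - 1) = 0 at y ∈ {1, 4}.
The Hessian is diagonal: diag(h_xx, h_yy). Second derivatives: h_xx(-4)=-3600, h_xx(-1)=900, h_xx(1)=-900, h_xx(4)=3600; h_yy(1)=-18, h_yy(4)=18.
Saddle points occur where the two diagonal entries have opposite signs: (-4, 4), (-1, 1), (1, 4), (4, 1). Count: 4.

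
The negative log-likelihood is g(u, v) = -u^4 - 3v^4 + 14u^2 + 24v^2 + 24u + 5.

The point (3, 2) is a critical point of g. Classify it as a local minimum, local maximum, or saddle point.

The mixed partial ∂²g/∂u∂v is 0, so the Hessian at any point is diag(g_uu, g_vv) = diag(4(-3u^2 + 7), 12(-3v^2 + 4)).
At (3, 2): H = diag(-80, -96).
Both eigenvalues are negative, so H is negative definite: a local maximum.

local maximum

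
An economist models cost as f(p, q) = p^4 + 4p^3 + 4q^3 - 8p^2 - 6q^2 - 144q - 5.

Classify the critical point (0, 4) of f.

The mixed partial ∂²f/∂p∂q is 0, so the Hessian at any point is diag(f_pp, f_qq) = diag(4(3p^2 + 6p - 4), 12(2q - 1)).
At (0, 4): H = diag(-16, 84).
The eigenvalues have opposite signs, so H is indefinite: a saddle point.

saddle point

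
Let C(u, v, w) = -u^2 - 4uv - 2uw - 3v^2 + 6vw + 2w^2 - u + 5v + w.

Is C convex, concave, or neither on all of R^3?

C is quadratic, so its Hessian is the constant matrix H = [[-2, -4, -2], [-4, -6, 6], [-2, 6, 4]].
Leading principal minors: -2, -4, 176.
Neither pattern holds ⇒ H is indefinite ⇒ neither convex nor concave.

neither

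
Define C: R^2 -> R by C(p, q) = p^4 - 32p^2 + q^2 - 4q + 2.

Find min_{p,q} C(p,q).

C(p,q) separates as A(p) + B(q) + 2, so its minimum is min A + min B + 2.
A'(p) = 4p(p - 4)(p + 4) vanishes at p ∈ {-4, 0, 4}; B'(q) = 2q - 4 vanishes at q ∈ {2}.
Local minima of A (where A''>0): A(-4)=-256, A(4)=-256. Local minima of B: B(2)=-4.
So the global minimum of C is A(-4) + B(2) + 2 = -256 − 4 + 2 = -258, attained at (-4, 2).

-258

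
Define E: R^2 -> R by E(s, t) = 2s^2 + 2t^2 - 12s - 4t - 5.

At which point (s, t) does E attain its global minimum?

E(s,t) separates as P(s) + Q(t) − 5, so its minimum is min P + min Q − 5.
P'(s) = 4s - 12 vanishes at s ∈ {3}; Q'(t) = 4(t - 1) vanishes at t ∈ {1}.
Local minima of P (where P''>0): P(3)=-18. Local minima of Q: Q(1)=-2.
So the global minimum of E is P(3) + Q(1) − 5 = -18 − 2 − 5 = -25, attained at (3, 1).

(3, 1)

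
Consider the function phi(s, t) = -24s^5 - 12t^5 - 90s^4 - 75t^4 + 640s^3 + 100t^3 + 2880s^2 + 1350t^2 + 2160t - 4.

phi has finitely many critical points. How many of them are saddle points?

8

phi separates as a function of s plus a function of t, so ∇phi=0 decouples.
∂phi/∂s = -120s(s - 4)(s + 3)(s + 4) = 0 at s ∈ {-4, -3, 0, 4}; ∂phi/∂t = -60(t - 3)(t + 1)(t + 3)(t + 4) = 0 at t ∈ {-4, -3, -1, 3}.
The Hessian is diagonal: diag(phi_ss, phi_tt). Second derivatives: phi_ss(-4)=3840, phi_ss(-3)=-2520, phi_ss(0)=5760, phi_ss(4)=-26880; phi_tt(-4)=1260, phi_tt(-3)=-720, phi_tt(-1)=1440, phi_tt(3)=-10080.
Saddle points occur where the two diagonal entries have opposite signs: (-4, -3), (-4, 3), (-3, -4), (-3, -1), (0, -3), (0, 3), (4, -4), (4, -1). Count: 8.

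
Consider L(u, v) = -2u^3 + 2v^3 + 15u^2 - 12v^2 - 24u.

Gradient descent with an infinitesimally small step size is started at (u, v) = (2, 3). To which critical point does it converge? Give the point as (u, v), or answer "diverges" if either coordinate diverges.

(1, 4)

L is separable, so gradient descent decouples: u follows -∂L/∂u, v follows -∂L/∂v.
∂L/∂u = -6(u - 4)(u - 1); at u=2 this is 12, so u decreases.
∂L/∂v = 6v(v - 4); at v=3 this is -18, so v increases.
u converges to its nearest critical value 1 (a local min of the u-part); v converges to 4. The iterate converges to (1, 4).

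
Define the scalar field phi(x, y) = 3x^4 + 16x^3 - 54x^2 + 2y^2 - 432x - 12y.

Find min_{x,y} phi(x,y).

phi(x,y) separates as P(x) + Q(y), so its minimum is min P + min Q.
P'(x) = 12(x - 3)(x + 3)(x + 4) vanishes at x ∈ {-4, -3, 3}; Q'(y) = 4y - 12 vanishes at y ∈ {3}.
Local minima of P (where P''>0): P(-4)=608, P(3)=-1107. Local minima of Q: Q(3)=-18.
So the global minimum of phi is P(3) + Q(3) = -1107 − 18 = -1125, attained at (3, 3).

-1125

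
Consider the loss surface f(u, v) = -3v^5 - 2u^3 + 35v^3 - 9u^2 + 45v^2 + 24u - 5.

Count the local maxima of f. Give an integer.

f separates as a function of u plus a function of v, so ∇f=0 decouples.
∂f/∂u = -6(u - 1)(u + 4) = 0 at u ∈ {-4, 1}; ∂f/∂v = -15v(v - 3)(v + 1)(v + 2) = 0 at v ∈ {-2, -1, 0, 3}.
The Hessian is diagonal: diag(f_uu, f_vv). Second derivatives: f_uu(-4)=30, f_uu(1)=-30; f_vv(-2)=150, f_vv(-1)=-60, f_vv(0)=90, f_vv(3)=-900.
Local maxima occur where both diagonal entries negative: (1, -1), (1, 3). Count: 2.

2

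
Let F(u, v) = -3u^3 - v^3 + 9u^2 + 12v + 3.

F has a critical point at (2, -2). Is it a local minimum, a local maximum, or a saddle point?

The mixed partial ∂²F/∂u∂v is 0, so the Hessian at any point is diag(F_uu, F_vv) = diag(18(-u + 1), -6v).
At (2, -2): H = diag(-18, 12).
The eigenvalues have opposite signs, so H is indefinite: a saddle point.

saddle point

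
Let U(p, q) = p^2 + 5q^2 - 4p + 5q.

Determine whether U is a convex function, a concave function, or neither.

U is quadratic, so its Hessian is the constant matrix H = [[2, 0], [0, 10]].
det(H) = 20, tr(H) = 12.
det(H) > 0 and tr(H) > 0, so H is positive definite everywhere: convex.

convex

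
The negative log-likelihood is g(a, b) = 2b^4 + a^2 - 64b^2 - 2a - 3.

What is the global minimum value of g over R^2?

-516

g(a,b) separates as P(a) + Q(b) − 3, so its minimum is min P + min Q − 3.
P'(a) = 2a - 2 vanishes at a ∈ {1}; Q'(b) = 8b(b - 4)(b + 4) vanishes at b ∈ {-4, 0, 4}.
Local minima of P (where P''>0): P(1)=-1. Local minima of Q: Q(-4)=-512, Q(4)=-512.
So the global minimum of g is P(1) + Q(-4) − 3 = -1 − 512 − 3 = -516, attained at (1, -4).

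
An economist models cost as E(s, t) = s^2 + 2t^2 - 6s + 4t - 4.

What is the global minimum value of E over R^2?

E(s,t) separates as P(s) + Q(t) − 4, so its minimum is min P + min Q − 4.
P'(s) = 2s - 6 vanishes at s ∈ {3}; Q'(t) = 4(t + 1) vanishes at t ∈ {-1}.
Local minima of P (where P''>0): P(3)=-9. Local minima of Q: Q(-1)=-2.
So the global minimum of E is P(3) + Q(-1) − 4 = -9 − 2 − 4 = -15, attained at (3, -1).

-15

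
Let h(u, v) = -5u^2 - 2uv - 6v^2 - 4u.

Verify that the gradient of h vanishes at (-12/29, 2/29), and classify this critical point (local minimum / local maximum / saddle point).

∇h = (-10u - 2v - 4, -2u - 12v); substituting (-12/29, 2/29) gives ∇h = (0, 0), so (-12/29, 2/29) is indeed a critical point.
The Hessian of h is constant: H = [[-10, -2], [-2, -12]].
det(H) = (-10)·(-12) − (-2)² = 116.
det(H) > 0 and tr(H) = -22 < 0, so H is negative definite and the point is a local maximum.

local maximum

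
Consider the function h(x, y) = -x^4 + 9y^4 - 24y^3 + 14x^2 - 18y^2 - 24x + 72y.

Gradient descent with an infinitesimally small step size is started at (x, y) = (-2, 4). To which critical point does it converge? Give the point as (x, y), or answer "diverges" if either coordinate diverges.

h is separable, so gradient descent decouples: x follows -∂h/∂x, y follows -∂h/∂y.
∂h/∂x = -4(x - 2)(x - 1)(x + 3); at x=-2 this is -48, so x increases.
∂h/∂y = 36(y - 2)(y - 1)(y + 1); at y=4 this is 1080, so y decreases.
x converges to its nearest critical value 1 (a local min of the x-part); y converges to 2. The iterate converges to (1, 2).

(1, 2)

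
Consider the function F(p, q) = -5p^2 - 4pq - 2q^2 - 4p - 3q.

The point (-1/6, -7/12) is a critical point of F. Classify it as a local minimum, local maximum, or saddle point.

local maximum

The Hessian of F is constant: H = [[-10, -4], [-4, -4]].
det(H) = (-10)·(-4) − (-4)² = 24.
det(H) > 0 and tr(H) = -14 < 0, so H is negative definite and the point is a local maximum.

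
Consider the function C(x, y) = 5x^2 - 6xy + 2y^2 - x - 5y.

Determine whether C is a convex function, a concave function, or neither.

convex

C is quadratic, so its Hessian is the constant matrix H = [[10, -6], [-6, 4]].
det(H) = 4, tr(H) = 14.
det(H) > 0 and tr(H) > 0, so H is positive definite everywhere: convex.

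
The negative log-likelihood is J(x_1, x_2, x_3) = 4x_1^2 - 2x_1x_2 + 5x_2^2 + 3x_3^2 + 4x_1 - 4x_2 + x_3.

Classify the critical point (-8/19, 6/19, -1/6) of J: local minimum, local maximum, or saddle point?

The Hessian is constant: H = [[8, -2, 0], [-2, 10, 0], [0, 0, 6]].
Leading principal minors: Δ₁ = 8, Δ₂ = 76, Δ₃ = 456.
All leading minors are positive, so H is positive definite: a local minimum.

local minimum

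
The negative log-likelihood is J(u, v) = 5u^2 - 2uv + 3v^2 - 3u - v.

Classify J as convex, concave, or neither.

J is quadratic, so its Hessian is the constant matrix H = [[10, -2], [-2, 6]].
det(H) = 56, tr(H) = 16.
det(H) > 0 and tr(H) > 0, so H is positive definite everywhere: convex.

convex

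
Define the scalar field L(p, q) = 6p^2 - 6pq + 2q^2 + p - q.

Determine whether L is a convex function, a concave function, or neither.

L is quadratic, so its Hessian is the constant matrix H = [[12, -6], [-6, 4]].
det(H) = 12, tr(H) = 16.
det(H) > 0 and tr(H) > 0, so H is positive definite everywhere: convex.

convex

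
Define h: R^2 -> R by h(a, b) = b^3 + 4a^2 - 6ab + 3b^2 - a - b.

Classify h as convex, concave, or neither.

The term b^3 is cubic, so the Hessian is not constant.
∂²h/∂b² = 6b + 6, which takes both signs as b varies (negative for sufficiently negative b). A diagonal entry of the Hessian changing sign means the Hessian is neither positive- nor negative-semidefinite on all of R^2.

neither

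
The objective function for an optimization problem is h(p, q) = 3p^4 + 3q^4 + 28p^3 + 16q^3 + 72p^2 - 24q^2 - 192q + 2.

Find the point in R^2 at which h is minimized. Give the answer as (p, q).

(0, 2)

h(p,q) separates as A(p) + B(q) + 2, so its minimum is min A + min B + 2.
A'(p) = 12p(p + 3)(p + 4) vanishes at p ∈ {-4, -3, 0}; B'(q) = 12(q - 2)(q + 2)(q + 4) vanishes at q ∈ {-4, -2, 2}.
Local minima of A (where A''>0): A(-4)=128, A(0)=0. Local minima of B: B(-4)=128, B(2)=-304.
So the global minimum of h is A(0) + B(2) + 2 = 0 − 304 + 2 = -302, attained at (0, 2).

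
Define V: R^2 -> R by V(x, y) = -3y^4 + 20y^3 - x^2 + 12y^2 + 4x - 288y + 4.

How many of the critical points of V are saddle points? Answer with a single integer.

1

V separates as a function of x plus a function of y, so ∇V=0 decouples.
∂V/∂x = -2(x - 2) = 0 at x ∈ {2}; ∂V/∂y = -12(y - 4)(y - 3)(y + 2) = 0 at y ∈ {-2, 3, 4}.
The Hessian is diagonal: diag(V_xx, V_yy). Second derivatives: V_xx(2)=-2; V_yy(-2)=-360, V_yy(3)=60, V_yy(4)=-72.
Saddle points occur where the two diagonal entries have opposite signs: (2, 3). Count: 1.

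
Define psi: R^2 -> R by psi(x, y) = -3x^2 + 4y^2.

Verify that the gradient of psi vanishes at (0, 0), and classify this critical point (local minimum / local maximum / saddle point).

saddle point

∇psi = (-6x, 8y); substituting (0, 0) gives ∇psi = (0, 0), so (0, 0) is indeed a critical point.
The Hessian of psi is constant: H = [[-6, 0], [0, 8]].
det(H) = (-6)·8 − 0² = -48.
Since det(H) < 0, H is indefinite and the critical point is a saddle point.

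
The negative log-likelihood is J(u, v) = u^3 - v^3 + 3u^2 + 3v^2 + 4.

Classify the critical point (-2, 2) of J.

The mixed partial ∂²J/∂u∂v is 0, so the Hessian at any point is diag(J_uu, J_vv) = diag(6(u + 1), 6(-v + 1)).
At (-2, 2): H = diag(-6, -6).
Both eigenvalues are negative, so H is negative definite: a local maximum.

local maximum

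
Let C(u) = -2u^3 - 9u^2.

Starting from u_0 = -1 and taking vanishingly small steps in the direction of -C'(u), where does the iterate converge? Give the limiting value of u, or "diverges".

-3

C'(u) = -6u(u + 3), so C'(-1) = 12.
Gradient descent moves in the -C' direction, i.e. u is decreasing.
The nearest critical point in that direction is u = -3, where C'' = 18 > 0 (a local minimum). The iterate converges there.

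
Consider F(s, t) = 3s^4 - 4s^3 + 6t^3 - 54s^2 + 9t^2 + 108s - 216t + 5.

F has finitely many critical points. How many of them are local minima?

F separates as a function of s plus a function of t, so ∇F=0 decouples.
∂F/∂s = 12(s - 3)(s - 1)(s + 3) = 0 at s ∈ {-3, 1, 3}; ∂F/∂t = 18(t - 3)(t + 4) = 0 at t ∈ {-4, 3}.
The Hessian is diagonal: diag(F_ss, F_tt). Second derivatives: F_ss(-3)=288, F_ss(1)=-96, F_ss(3)=144; F_tt(-4)=-126, F_tt(3)=126.
Local minima occur where both diagonal entries positive: (-3, 3), (3, 3). Count: 2.

2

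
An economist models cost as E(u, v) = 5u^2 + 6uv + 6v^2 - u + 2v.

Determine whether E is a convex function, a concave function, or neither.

convex

E is quadratic, so its Hessian is the constant matrix H = [[10, 6], [6, 12]].
det(H) = 84, tr(H) = 22.
det(H) > 0 and tr(H) > 0, so H is positive definite everywhere: convex.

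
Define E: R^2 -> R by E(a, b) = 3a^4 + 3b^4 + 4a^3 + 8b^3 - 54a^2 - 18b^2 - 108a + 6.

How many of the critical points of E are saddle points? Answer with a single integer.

4

E separates as a function of a plus a function of b, so ∇E=0 decouples.
∂E/∂a = 12(a - 3)(a + 1)(a + 3) = 0 at a ∈ {-3, -1, 3}; ∂E/∂b = 12b(b - 1)(b + 3) = 0 at b ∈ {-3, 0, 1}.
The Hessian is diagonal: diag(E_aa, E_bb). Second derivatives: E_aa(-3)=144, E_aa(-1)=-96, E_aa(3)=288; E_bb(-3)=144, E_bb(0)=-36, E_bb(1)=48.
Saddle points occur where the two diagonal entries have opposite signs: (-3, 0), (-1, -3), (-1, 1), (3, 0). Count: 4.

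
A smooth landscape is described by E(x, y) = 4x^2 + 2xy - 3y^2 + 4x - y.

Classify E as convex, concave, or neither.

neither

E is quadratic, so its Hessian is the constant matrix H = [[8, 2], [2, -6]].
det(H) = -52, tr(H) = 2.
det(H) < 0, so H is indefinite: neither convex nor concave.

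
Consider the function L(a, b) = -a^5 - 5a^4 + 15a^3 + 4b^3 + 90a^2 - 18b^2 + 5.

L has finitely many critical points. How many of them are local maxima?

L separates as a function of a plus a function of b, so ∇L=0 decouples.
∂L/∂a = -5a(a - 3)(a + 3)(a + 4) = 0 at a ∈ {-4, -3, 0, 3}; ∂L/∂b = 12b(b - 3) = 0 at b ∈ {0, 3}.
The Hessian is diagonal: diag(L_aa, L_bb). Second derivatives: L_aa(-4)=140, L_aa(-3)=-90, L_aa(0)=180, L_aa(3)=-630; L_bb(0)=-36, L_bb(3)=36.
Local maxima occur where both diagonal entries negative: (-3, 0), (3, 0). Count: 2.

2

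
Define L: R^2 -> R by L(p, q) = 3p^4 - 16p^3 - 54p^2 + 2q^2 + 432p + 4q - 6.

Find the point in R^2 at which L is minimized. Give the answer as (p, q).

L(p,q) separates as A(p) + B(q) − 6, so its minimum is min A + min B − 6.
A'(p) = 12(p - 4)(p - 3)(p + 3) vanishes at p ∈ {-3, 3, 4}; B'(q) = 4q + 4 vanishes at q ∈ {-1}.
Local minima of A (where A''>0): A(-3)=-1107, A(4)=608. Local minima of B: B(-1)=-2.
So the global minimum of L is A(-3) + B(-1) − 6 = -1107 − 2 − 6 = -1115, attained at (-3, -1).

(-3, -1)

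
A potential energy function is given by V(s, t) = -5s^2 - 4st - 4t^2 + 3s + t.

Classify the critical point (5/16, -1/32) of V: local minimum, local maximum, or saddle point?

The Hessian of V is constant: H = [[-10, -4], [-4, -8]].
det(H) = (-10)·(-8) − (-4)² = 64.
det(H) > 0 and tr(H) = -18 < 0, so H is negative definite and the point is a local maximum.

local maximum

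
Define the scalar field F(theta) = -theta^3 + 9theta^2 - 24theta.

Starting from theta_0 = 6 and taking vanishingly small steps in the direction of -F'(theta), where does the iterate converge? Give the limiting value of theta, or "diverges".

F'(theta) = -3(theta - 4)(theta - 2), so F'(6) = -24.
Gradient descent moves in the -F' direction, i.e. theta is increasing.
There is no critical point above theta=6, and F' keeps the same sign, so the iterate runs off to +∞.

diverges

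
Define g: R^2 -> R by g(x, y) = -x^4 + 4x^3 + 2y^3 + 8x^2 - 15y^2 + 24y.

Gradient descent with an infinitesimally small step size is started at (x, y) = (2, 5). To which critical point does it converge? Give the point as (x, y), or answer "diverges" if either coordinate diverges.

(0, 4)

g is separable, so gradient descent decouples: x follows -∂g/∂x, y follows -∂g/∂y.
∂g/∂x = -4x(x - 4)(x + 1); at x=2 this is 48, so x decreases.
∂g/∂y = 6(y - 4)(y - 1); at y=5 this is 24, so y decreases.
x converges to its nearest critical value 0 (a local min of the x-part); y converges to 4. The iterate converges to (0, 4).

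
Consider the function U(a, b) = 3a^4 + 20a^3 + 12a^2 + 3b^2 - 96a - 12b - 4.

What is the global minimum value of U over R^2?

U(a,b) separates as P(a) + Q(b) − 4, so its minimum is min P + min Q − 4.
P'(a) = 12(a - 1)(a + 2)(a + 4) vanishes at a ∈ {-4, -2, 1}; Q'(b) = 6b - 12 vanishes at b ∈ {2}.
Local minima of P (where P''>0): P(-4)=64, P(1)=-61. Local minima of Q: Q(2)=-12.
So the global minimum of U is P(1) + Q(2) − 4 = -61 − 12 − 4 = -77, attained at (1, 2).

-77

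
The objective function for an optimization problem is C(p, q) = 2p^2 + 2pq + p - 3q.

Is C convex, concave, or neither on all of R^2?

C is quadratic, so its Hessian is the constant matrix H = [[4, 2], [2, 0]].
det(H) = -4, tr(H) = 4.
det(H) < 0, so H is indefinite: neither convex nor concave.

neither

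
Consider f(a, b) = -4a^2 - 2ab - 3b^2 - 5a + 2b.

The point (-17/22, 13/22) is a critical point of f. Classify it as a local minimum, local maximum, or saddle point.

The Hessian of f is constant: H = [[-8, -2], [-2, -6]].
det(H) = (-8)·(-6) − (-2)² = 44.
det(H) > 0 and tr(H) = -14 < 0, so H is negative definite and the point is a local maximum.

local maximum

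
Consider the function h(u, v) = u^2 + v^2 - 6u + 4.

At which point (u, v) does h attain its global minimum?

(3, 0)

h(u,v) separates as P(u) + Q(v) + 4, so its minimum is min P + min Q + 4.
P'(u) = 2u - 6 vanishes at u ∈ {3}; Q'(v) = 2v vanishes at v ∈ {0}.
Local minima of P (where P''>0): P(3)=-9. Local minima of Q: Q(0)=0.
So the global minimum of h is P(3) + Q(0) + 4 = -9 + 0 + 4 = -5, attained at (3, 0).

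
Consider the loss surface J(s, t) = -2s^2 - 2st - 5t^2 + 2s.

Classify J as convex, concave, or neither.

concave

J is quadratic, so its Hessian is the constant matrix H = [[-4, -2], [-2, -10]].
det(H) = 36, tr(H) = -14.
det(H) > 0 and tr(H) < 0, so H is negative definite everywhere: concave.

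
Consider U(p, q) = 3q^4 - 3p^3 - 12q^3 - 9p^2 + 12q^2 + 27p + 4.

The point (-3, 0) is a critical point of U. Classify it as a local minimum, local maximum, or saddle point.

local minimum

The mixed partial ∂²U/∂p∂q is 0, so the Hessian at any point is diag(U_pp, U_qq) = diag(-18(p + 1), 12(3q^2 - 6q + 2)).
At (-3, 0): H = diag(36, 24).
Both eigenvalues are positive, so H is positive definite: a local minimum.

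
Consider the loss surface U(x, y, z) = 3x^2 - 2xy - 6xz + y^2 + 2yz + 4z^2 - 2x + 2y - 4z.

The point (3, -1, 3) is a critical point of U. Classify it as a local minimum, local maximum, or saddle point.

local minimum

The Hessian is constant: H = [[6, -2, -6], [-2, 2, 2], [-6, 2, 8]].
Leading principal minors: Δ₁ = 6, Δ₂ = 8, Δ₃ = 16.
All leading minors are positive, so H is positive definite: a local minimum.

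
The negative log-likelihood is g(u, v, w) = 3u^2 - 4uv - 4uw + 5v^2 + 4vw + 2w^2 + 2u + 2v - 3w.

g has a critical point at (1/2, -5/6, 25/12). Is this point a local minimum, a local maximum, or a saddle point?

The Hessian is constant: H = [[6, -4, -4], [-4, 10, 4], [-4, 4, 4]].
Leading principal minors: Δ₁ = 6, Δ₂ = 44, Δ₃ = 48.
All leading minors are positive, so H is positive definite: a local minimum.

local minimum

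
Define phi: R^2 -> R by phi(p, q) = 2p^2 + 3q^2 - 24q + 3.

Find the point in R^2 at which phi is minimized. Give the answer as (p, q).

(0, 4)

phi(p,q) separates as A(p) + B(q) + 3, so its minimum is min A + min B + 3.
A'(p) = 4p vanishes at p ∈ {0}; B'(q) = 6q - 24 vanishes at q ∈ {4}.
Local minima of A (where A''>0): A(0)=0. Local minima of B: B(4)=-48.
So the global minimum of phi is A(0) + B(4) + 3 = 0 − 48 + 3 = -45, attained at (0, 4).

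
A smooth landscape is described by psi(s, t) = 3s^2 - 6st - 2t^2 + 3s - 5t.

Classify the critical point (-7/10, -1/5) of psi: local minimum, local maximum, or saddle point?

The Hessian of psi is constant: H = [[6, -6], [-6, -4]].
det(H) = 6·(-4) − (-6)² = -60.
Since det(H) < 0, H is indefinite and the critical point is a saddle point.

saddle point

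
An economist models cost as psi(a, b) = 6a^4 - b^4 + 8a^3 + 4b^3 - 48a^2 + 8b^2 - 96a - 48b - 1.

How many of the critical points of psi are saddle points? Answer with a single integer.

psi separates as a function of a plus a function of b, so ∇psi=0 decouples.
∂psi/∂a = 24(a - 2)(a + 1)(a + 2) = 0 at a ∈ {-2, -1, 2}; ∂psi/∂b = -4(b - 3)(b - 2)(b + 2) = 0 at b ∈ {-2, 2, 3}.
The Hessian is diagonal: diag(psi_aa, psi_bb). Second derivatives: psi_aa(-2)=96, psi_aa(-1)=-72, psi_aa(2)=288; psi_bb(-2)=-80, psi_bb(2)=16, psi_bb(3)=-20.
Saddle points occur where the two diagonal entries have opposite signs: (-2, -2), (-2, 3), (-1, 2), (2, -2), (2, 3). Count: 5.

5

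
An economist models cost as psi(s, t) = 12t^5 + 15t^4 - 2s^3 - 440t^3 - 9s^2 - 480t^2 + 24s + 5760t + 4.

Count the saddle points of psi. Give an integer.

4

psi separates as a function of s plus a function of t, so ∇psi=0 decouples.
∂psi/∂s = -6(s - 1)(s + 4) = 0 at s ∈ {-4, 1}; ∂psi/∂t = 60(t - 4)(t - 2)(t + 3)(t + 4) = 0 at t ∈ {-4, -3, 2, 4}.
The Hessian is diagonal: diag(psi_ss, psi_tt). Second derivatives: psi_ss(-4)=30, psi_ss(1)=-30; psi_tt(-4)=-2880, psi_tt(-3)=2100, psi_tt(2)=-3600, psi_tt(4)=6720.
Saddle points occur where the two diagonal entries have opposite signs: (-4, -4), (-4, 2), (1, -3), (1, 4). Count: 4.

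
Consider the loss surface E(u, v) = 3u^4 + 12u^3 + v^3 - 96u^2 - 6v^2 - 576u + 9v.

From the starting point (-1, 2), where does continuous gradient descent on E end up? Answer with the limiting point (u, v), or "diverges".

(4, 3)

E is separable, so gradient descent decouples: u follows -∂E/∂u, v follows -∂E/∂v.
∂E/∂u = 12(u - 4)(u + 3)(u + 4); at u=-1 this is -360, so u increases.
∂E/∂v = 3(v - 3)(v - 1); at v=2 this is -3, so v increases.
u converges to its nearest critical value 4 (a local min of the u-part); v converges to 3. The iterate converges to (4, 3).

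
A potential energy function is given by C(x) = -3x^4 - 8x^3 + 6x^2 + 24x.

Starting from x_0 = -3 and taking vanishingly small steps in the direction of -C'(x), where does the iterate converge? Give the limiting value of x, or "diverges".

diverges

C'(x) = -12(x - 1)(x + 1)(x + 2), so C'(-3) = 96.
Gradient descent moves in the -C' direction, i.e. x is decreasing.
There is no critical point below x=-3, and C' keeps the same sign, so the iterate runs off to −∞.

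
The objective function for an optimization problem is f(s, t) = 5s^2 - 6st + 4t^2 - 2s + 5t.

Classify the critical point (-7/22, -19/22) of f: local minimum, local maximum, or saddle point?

The Hessian of f is constant: H = [[10, -6], [-6, 8]].
det(H) = 10·8 − (-6)² = 44.
det(H) > 0 and tr(H) = 18 > 0, so H is positive definite and the point is a local minimum.

local minimum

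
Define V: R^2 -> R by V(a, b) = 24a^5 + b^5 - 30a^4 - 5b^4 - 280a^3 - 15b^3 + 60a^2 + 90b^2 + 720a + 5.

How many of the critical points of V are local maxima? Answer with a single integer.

4

V separates as a function of a plus a function of b, so ∇V=0 decouples.
∂V/∂a = 120(a - 3)(a - 1)(a + 1)(a + 2) = 0 at a ∈ {-2, -1, 1, 3}; ∂V/∂b = 5b(b - 4)(b - 3)(b + 3) = 0 at b ∈ {-3, 0, 3, 4}.
The Hessian is diagonal: diag(V_aa, V_bb). Second derivatives: V_aa(-2)=-1800, V_aa(-1)=960, V_aa(1)=-1440, V_aa(3)=4800; V_bb(-3)=-630, V_bb(0)=180, V_bb(3)=-90, V_bb(4)=140.
Local maxima occur where both diagonal entries negative: (-2, -3), (-2, 3), (1, -3), (1, 3). Count: 4.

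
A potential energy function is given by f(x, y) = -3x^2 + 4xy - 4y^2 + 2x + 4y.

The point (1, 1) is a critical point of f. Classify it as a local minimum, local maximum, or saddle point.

The Hessian of f is constant: H = [[-6, 4], [4, -8]].
det(H) = (-6)·(-8) − 4² = 32.
det(H) > 0 and tr(H) = -14 < 0, so H is negative definite and the point is a local maximum.

local maximum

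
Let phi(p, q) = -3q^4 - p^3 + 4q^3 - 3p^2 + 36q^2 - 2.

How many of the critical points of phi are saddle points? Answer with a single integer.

3

phi separates as a function of p plus a function of q, so ∇phi=0 decouples.
∂phi/∂p = -3p(p + 2) = 0 at p ∈ {-2, 0}; ∂phi/∂q = -12q(q - 3)(q + 2) = 0 at q ∈ {-2, 0, 3}.
The Hessian is diagonal: diag(phi_pp, phi_qq). Second derivatives: phi_pp(-2)=6, phi_pp(0)=-6; phi_qq(-2)=-120, phi_qq(0)=72, phi_qq(3)=-180.
Saddle points occur where the two diagonal entries have opposite signs: (-2, -2), (-2, 3), (0, 0). Count: 3.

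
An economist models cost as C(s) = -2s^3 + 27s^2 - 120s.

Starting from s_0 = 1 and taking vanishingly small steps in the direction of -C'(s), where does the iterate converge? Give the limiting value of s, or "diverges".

C'(s) = -6(s - 5)(s - 4), so C'(1) = -72.
Gradient descent moves in the -C' direction, i.e. s is increasing.
The nearest critical point in that direction is s = 4, where C'' = 6 > 0 (a local minimum). The iterate converges there.

4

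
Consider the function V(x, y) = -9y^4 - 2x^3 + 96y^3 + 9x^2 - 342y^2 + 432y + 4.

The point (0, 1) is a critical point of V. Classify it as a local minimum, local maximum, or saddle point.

The mixed partial ∂²V/∂x∂y is 0, so the Hessian at any point is diag(V_xx, V_yy) = diag(6(-2x + 3), 36(-3y^2 + 16y - 19)).
At (0, 1): H = diag(18, -216).
The eigenvalues have opposite signs, so H is indefinite: a saddle point.

saddle point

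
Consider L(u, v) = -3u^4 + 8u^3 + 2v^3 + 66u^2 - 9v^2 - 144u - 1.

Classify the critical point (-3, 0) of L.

The mixed partial ∂²L/∂u∂v is 0, so the Hessian at any point is diag(L_uu, L_vv) = diag(12(-3u^2 + 4u + 11), 6(2v - 3)).
At (-3, 0): H = diag(-336, -18).
Both eigenvalues are negative, so H is negative definite: a local maximum.

local maximum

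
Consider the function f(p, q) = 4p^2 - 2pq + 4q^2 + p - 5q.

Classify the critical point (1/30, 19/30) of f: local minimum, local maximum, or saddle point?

The Hessian of f is constant: H = [[8, -2], [-2, 8]].
det(H) = 8·8 − (-2)² = 60.
det(H) > 0 and tr(H) = 16 > 0, so H is positive definite and the point is a local minimum.

local minimum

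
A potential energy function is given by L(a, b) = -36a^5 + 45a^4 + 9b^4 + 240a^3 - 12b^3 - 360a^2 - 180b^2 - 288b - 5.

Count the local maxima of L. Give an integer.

L separates as a function of a plus a function of b, so ∇L=0 decouples.
∂L/∂a = -180a(a - 2)(a - 1)(a + 2) = 0 at a ∈ {-2, 0, 1, 2}; ∂L/∂b = 36(b - 4)(b + 1)(b + 2) = 0 at b ∈ {-2, -1, 4}.
The Hessian is diagonal: diag(L_aa, L_bb). Second derivatives: L_aa(-2)=4320, L_aa(0)=-720, L_aa(1)=540, L_aa(2)=-1440; L_bb(-2)=216, L_bb(-1)=-180, L_bb(4)=1080.
Local maxima occur where both diagonal entries negative: (0, -1), (2, -1). Count: 2.

2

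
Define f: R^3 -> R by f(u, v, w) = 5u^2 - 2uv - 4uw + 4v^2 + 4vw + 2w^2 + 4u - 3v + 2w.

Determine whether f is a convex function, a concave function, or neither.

convex

f is quadratic, so its Hessian is the constant matrix H = [[10, -2, -4], [-2, 8, 4], [-4, 4, 4]].
Leading principal minors: 10, 76, 80.
All positive ⇒ H ≻ 0 ⇒ convex.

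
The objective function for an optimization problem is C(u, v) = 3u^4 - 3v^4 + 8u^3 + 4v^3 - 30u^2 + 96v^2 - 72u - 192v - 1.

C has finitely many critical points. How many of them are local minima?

2

C separates as a function of u plus a function of v, so ∇C=0 decouples.
∂C/∂u = 12(u - 2)(u + 1)(u + 3) = 0 at u ∈ {-3, -1, 2}; ∂C/∂v = -12(v - 4)(v - 1)(v + 4) = 0 at v ∈ {-4, 1, 4}.
The Hessian is diagonal: diag(C_uu, C_vv). Second derivatives: C_uu(-3)=120, C_uu(-1)=-72, C_uu(2)=180; C_vv(-4)=-480, C_vv(1)=180, C_vv(4)=-288.
Local minima occur where both diagonal entries positive: (-3, 1), (2, 1). Count: 2.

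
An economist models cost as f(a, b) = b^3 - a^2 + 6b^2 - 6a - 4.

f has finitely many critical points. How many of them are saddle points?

1

f separates as a function of a plus a function of b, so ∇f=0 decouples.
∂f/∂a = -2(a + 3) = 0 at a ∈ {-3}; ∂f/∂b = 3b(b + 4) = 0 at b ∈ {-4, 0}.
The Hessian is diagonal: diag(f_aa, f_bb). Second derivatives: f_aa(-3)=-2; f_bb(-4)=-12, f_bb(0)=12.
Saddle points occur where the two diagonal entries have opposite signs: (-3, 0). Count: 1.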